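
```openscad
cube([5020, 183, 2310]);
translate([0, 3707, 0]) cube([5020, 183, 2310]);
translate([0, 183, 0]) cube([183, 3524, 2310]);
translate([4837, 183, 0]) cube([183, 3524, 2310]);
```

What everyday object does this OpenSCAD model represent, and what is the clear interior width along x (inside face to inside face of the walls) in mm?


A house (or room) frame. The interior width is 4654 mm.

Four 2310 mm walls enclosing a rectangle with no floor or roof — a room or house frame. Outside width is 5020 mm and wall thickness is 183 mm, so the interior width is 5020 − 2 × 183 = 4654 mm.


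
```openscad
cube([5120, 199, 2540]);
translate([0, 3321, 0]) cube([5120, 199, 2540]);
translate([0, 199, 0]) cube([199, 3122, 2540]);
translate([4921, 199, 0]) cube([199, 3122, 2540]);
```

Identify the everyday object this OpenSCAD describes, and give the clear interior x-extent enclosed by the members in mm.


A house (or room) frame. The interior width is 4722 mm.

Four 2540 mm walls enclosing a rectangle with no floor or roof — a room or house frame. Outside width is 5120 mm and wall thickness is 199 mm, so the interior width is 5120 − 2 × 199 = 4722 mm.


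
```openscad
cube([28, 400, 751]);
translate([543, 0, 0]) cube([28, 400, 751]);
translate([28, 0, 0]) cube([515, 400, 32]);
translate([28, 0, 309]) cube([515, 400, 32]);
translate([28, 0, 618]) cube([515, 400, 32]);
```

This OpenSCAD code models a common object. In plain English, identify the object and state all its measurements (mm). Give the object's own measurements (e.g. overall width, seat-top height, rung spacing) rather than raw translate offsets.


An open bookshelf. Two side panels, each 28 mm thick, 400 mm deep and 751 mm tall, stand 571 mm apart (outside-to-outside). Between them sit 3 shelves, each 32 mm thick and 400 mm deep, spanning the full gap between the sides. The bottom shelf rests on the floor (its underside at z = 0) and the clear gap between one shelf's top and the next shelf's underside is 277 mm.


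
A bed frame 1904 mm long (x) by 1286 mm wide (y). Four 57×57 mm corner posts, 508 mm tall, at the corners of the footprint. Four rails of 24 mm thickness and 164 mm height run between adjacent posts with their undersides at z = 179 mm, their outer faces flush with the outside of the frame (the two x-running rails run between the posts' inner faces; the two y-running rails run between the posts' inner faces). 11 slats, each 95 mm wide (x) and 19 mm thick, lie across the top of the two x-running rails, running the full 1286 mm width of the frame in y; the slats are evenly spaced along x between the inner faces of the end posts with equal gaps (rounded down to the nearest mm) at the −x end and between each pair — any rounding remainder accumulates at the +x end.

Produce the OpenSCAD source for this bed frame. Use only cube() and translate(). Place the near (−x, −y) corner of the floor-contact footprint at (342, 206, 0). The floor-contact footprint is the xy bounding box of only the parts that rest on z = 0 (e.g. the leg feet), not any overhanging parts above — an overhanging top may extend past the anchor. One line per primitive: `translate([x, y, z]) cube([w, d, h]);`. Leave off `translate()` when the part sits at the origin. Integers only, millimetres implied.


translate([342, 206, 0]) cube([57, 57, 508]);
translate([342, 1435, 0]) cube([57, 57, 508]);
translate([2189, 206, 0]) cube([57, 57, 508]);
translate([2189, 1435, 0]) cube([57, 57, 508]);
translate([399, 206, 179]) cube([1790, 24, 164]);
translate([399, 1468, 179]) cube([1790, 24, 164]);
translate([342, 263, 179]) cube([24, 1172, 164]);
translate([2222, 263, 179]) cube([24, 1172, 164]);
translate([461, 206, 343]) cube([95, 1286, 19]);
translate([618, 206, 343]) cube([95, 1286, 19]);
translate([775, 206, 343]) cube([95, 1286, 19]);
translate([932, 206, 343]) cube([95, 1286, 19]);
translate([1089, 206, 343]) cube([95, 1286, 19]);
translate([1246, 206, 343]) cube([95, 1286, 19]);
translate([1403, 206, 343]) cube([95, 1286, 19]);
translate([1560, 206, 343]) cube([95, 1286, 19]);
translate([1717, 206, 343]) cube([95, 1286, 19]);
translate([1874, 206, 343]) cube([95, 1286, 19]);
translate([2031, 206, 343]) cube([95, 1286, 19]);


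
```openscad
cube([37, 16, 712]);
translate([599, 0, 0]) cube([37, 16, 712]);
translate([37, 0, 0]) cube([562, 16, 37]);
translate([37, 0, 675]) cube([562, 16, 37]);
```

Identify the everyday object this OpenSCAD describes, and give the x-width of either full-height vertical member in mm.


A picture frame. The border width is 37 mm.

Four thin pieces enclosing a rectangular opening — a picture frame. The two full-height stiles are 712 mm tall; the top rail sits at z = 675 and is 37 mm tall, so the border above the opening is 712 − 675 = 37 mm, matching the stile x-width.


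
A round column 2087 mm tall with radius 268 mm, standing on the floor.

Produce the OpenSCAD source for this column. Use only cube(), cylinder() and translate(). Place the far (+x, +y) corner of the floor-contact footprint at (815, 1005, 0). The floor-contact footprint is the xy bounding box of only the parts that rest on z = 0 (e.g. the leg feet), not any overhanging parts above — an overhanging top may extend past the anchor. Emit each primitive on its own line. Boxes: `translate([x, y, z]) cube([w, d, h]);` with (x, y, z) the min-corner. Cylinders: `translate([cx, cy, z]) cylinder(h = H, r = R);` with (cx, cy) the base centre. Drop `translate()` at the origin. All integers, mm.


translate([547, 737, 0]) cylinder(h = 2087, r = 268);


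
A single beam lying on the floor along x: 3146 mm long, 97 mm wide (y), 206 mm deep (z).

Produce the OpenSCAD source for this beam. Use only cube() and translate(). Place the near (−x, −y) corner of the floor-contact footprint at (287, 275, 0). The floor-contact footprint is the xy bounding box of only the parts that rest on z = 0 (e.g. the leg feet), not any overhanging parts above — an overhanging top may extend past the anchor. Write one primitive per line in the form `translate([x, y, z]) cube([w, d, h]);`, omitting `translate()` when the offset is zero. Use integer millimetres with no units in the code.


translate([287, 275, 0]) cube([3146, 97, 206]);


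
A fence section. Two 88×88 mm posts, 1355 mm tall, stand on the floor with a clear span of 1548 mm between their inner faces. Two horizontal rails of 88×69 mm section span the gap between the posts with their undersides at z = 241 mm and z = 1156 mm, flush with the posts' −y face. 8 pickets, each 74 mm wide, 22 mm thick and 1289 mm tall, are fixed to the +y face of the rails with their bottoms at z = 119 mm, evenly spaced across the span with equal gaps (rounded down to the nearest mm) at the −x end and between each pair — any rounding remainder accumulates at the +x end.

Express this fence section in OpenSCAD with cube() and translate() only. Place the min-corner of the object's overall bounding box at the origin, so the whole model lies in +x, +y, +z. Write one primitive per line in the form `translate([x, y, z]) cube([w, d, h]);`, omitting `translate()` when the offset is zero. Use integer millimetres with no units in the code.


cube([88, 88, 1355]);
translate([1636, 0, 0]) cube([88, 88, 1355]);
translate([88, 0, 241]) cube([1548, 88, 69]);
translate([88, 0, 1156]) cube([1548, 88, 69]);
translate([194, 88, 119]) cube([74, 22, 1289]);
translate([374, 88, 119]) cube([74, 22, 1289]);
translate([554, 88, 119]) cube([74, 22, 1289]);
translate([734, 88, 119]) cube([74, 22, 1289]);
translate([914, 88, 119]) cube([74, 22, 1289]);
translate([1094, 88, 119]) cube([74, 22, 1289]);
translate([1274, 88, 119]) cube([74, 22, 1289]);
translate([1454, 88, 119]) cube([74, 22, 1289]);


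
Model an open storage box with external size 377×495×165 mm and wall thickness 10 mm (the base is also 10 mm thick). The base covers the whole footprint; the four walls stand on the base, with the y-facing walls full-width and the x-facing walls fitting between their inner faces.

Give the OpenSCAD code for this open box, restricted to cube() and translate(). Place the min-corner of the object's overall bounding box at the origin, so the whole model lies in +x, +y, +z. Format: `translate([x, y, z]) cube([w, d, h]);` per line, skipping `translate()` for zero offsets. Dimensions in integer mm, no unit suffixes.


cube([377, 495, 10]);
translate([0, 0, 10]) cube([377, 10, 155]);
translate([0, 485, 10]) cube([377, 10, 155]);
translate([0, 10, 10]) cube([10, 475, 155]);
translate([367, 10, 10]) cube([10, 475, 155]);


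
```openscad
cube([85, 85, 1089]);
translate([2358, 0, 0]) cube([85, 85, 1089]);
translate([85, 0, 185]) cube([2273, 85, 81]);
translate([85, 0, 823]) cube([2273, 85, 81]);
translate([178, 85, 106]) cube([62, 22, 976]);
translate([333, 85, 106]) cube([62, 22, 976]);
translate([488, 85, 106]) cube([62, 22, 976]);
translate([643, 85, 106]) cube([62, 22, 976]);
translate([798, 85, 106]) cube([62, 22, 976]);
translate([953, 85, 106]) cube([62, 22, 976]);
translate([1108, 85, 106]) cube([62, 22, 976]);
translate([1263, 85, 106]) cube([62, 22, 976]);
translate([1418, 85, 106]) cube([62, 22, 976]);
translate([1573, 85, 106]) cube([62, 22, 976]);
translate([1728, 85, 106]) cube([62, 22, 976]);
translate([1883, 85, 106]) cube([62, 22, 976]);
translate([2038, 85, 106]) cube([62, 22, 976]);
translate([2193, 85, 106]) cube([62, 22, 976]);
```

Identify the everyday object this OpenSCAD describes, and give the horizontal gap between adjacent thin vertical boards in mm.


A fence section. The picket gap is 93 mm.

Two posts, two rails, 14 pickets — a fence section. Span 2273 mm holds 14 pickets of 62 mm with 15 equal gaps: ⌊(2273 − 14·62) / 15⌋ = 93 mm.


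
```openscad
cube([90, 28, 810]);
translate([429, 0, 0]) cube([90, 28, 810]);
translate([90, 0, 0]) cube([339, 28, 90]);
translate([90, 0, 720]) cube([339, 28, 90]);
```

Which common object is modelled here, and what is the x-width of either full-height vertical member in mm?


A picture frame. The border width is 90 mm.

Four thin pieces enclosing a rectangular opening — a picture frame. The two full-height stiles are 810 mm tall; the top rail sits at z = 720 and is 90 mm tall, so the border above the opening is 810 − 720 = 90 mm, matching the stile x-width.


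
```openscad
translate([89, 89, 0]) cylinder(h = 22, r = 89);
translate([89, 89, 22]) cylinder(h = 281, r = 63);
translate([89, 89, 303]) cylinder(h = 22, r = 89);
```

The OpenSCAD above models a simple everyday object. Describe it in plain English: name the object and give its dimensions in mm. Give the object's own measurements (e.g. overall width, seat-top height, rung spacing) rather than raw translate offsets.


A spool: two coaxial disc flanges of radius 89 mm and thickness 22 mm, joined by a core cylinder of radius 63 mm and height 281 mm. The lower flange rests on z = 0 and the three cylinders share a vertical axis.


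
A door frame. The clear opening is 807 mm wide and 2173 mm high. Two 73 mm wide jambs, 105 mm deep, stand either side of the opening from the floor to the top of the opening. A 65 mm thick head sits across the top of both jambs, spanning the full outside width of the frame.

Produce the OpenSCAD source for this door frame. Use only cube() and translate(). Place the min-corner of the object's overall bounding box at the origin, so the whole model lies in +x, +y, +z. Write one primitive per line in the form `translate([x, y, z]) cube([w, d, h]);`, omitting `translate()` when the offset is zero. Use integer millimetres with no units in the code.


cube([73, 105, 2173]);
translate([880, 0, 0]) cube([73, 105, 2173]);
translate([0, 0, 2173]) cube([953, 105, 65]);


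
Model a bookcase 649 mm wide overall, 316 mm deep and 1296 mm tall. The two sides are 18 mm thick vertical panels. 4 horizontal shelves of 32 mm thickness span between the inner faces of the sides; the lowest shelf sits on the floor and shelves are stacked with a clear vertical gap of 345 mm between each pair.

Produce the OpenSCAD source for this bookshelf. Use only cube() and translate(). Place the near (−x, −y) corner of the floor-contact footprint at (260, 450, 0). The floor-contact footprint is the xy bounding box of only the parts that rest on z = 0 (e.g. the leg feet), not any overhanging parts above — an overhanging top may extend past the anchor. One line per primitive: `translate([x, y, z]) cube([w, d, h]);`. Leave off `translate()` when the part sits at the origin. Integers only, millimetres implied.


translate([260, 450, 0]) cube([18, 316, 1296]);
translate([891, 450, 0]) cube([18, 316, 1296]);
translate([278, 450, 0]) cube([613, 316, 32]);
translate([278, 450, 377]) cube([613, 316, 32]);
translate([278, 450, 754]) cube([613, 316, 32]);
translate([278, 450, 1131]) cube([613, 316, 32]);


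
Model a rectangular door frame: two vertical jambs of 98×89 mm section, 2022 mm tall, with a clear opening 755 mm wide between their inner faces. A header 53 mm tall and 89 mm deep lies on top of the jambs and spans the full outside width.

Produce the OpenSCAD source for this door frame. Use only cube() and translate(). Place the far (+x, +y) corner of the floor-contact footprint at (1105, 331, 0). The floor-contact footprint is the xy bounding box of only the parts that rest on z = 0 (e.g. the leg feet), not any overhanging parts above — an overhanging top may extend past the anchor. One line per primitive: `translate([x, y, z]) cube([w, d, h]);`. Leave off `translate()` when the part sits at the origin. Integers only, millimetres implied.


translate([154, 242, 0]) cube([98, 89, 2022]);
translate([1007, 242, 0]) cube([98, 89, 2022]);
translate([154, 242, 2022]) cube([951, 89, 53]);


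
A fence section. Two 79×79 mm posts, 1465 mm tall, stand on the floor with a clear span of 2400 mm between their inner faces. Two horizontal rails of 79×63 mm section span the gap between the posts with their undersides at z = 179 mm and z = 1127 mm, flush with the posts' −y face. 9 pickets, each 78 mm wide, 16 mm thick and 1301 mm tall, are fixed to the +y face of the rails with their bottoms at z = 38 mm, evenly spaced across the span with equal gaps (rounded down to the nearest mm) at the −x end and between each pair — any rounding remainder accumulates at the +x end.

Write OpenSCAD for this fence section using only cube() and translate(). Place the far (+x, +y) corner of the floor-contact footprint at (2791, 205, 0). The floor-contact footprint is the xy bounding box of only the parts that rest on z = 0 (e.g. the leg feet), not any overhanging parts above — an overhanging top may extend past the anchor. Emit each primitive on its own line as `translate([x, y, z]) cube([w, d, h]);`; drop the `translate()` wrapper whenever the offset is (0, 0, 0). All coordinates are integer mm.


translate([233, 126, 0]) cube([79, 79, 1465]);
translate([2712, 126, 0]) cube([79, 79, 1465]);
translate([312, 126, 179]) cube([2400, 79, 63]);
translate([312, 126, 1127]) cube([2400, 79, 63]);
translate([481, 205, 38]) cube([78, 16, 1301]);
translate([728, 205, 38]) cube([78, 16, 1301]);
translate([975, 205, 38]) cube([78, 16, 1301]);
translate([1222, 205, 38]) cube([78, 16, 1301]);
translate([1469, 205, 38]) cube([78, 16, 1301]);
translate([1716, 205, 38]) cube([78, 16, 1301]);
translate([1963, 205, 38]) cube([78, 16, 1301]);
translate([2210, 205, 38]) cube([78, 16, 1301]);
translate([2457, 205, 38]) cube([78, 16, 1301]);


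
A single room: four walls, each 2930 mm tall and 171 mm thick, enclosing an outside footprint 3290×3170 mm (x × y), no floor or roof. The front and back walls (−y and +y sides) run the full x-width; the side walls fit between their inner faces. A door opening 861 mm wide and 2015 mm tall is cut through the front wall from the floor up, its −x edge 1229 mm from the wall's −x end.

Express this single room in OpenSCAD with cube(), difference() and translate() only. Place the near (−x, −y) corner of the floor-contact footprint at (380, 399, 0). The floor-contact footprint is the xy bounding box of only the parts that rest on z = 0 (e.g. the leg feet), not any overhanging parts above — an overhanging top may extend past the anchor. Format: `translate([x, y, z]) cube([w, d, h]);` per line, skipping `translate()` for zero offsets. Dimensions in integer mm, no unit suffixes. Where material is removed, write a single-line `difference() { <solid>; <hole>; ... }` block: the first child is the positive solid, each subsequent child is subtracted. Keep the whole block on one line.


difference() { translate([380, 399, 0]) cube([3290, 171, 2930]); translate([1609, 399, 0]) cube([861, 171, 2015]); }
translate([380, 3398, 0]) cube([3290, 171, 2930]);
translate([380, 570, 0]) cube([171, 2828, 2930]);
translate([3499, 570, 0]) cube([171, 2828, 2930]);


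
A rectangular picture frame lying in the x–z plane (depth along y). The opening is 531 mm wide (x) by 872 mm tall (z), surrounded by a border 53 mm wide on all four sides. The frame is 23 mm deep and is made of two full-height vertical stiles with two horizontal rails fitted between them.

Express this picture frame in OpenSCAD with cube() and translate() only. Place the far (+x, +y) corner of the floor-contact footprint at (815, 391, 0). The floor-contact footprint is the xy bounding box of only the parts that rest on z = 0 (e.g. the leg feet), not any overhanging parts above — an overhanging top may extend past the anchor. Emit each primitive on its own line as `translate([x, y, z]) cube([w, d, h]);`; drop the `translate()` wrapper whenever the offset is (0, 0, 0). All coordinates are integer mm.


translate([178, 368, 0]) cube([53, 23, 978]);
translate([762, 368, 0]) cube([53, 23, 978]);
translate([231, 368, 0]) cube([531, 23, 53]);
translate([231, 368, 925]) cube([531, 23, 53]);


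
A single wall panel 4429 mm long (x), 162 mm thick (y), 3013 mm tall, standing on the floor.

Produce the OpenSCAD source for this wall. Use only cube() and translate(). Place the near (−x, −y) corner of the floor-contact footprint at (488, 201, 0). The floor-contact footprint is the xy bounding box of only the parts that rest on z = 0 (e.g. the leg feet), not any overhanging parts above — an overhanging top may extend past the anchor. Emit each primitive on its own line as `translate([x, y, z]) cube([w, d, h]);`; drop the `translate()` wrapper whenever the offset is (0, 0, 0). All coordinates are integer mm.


translate([488, 201, 0]) cube([4429, 162, 3013]);


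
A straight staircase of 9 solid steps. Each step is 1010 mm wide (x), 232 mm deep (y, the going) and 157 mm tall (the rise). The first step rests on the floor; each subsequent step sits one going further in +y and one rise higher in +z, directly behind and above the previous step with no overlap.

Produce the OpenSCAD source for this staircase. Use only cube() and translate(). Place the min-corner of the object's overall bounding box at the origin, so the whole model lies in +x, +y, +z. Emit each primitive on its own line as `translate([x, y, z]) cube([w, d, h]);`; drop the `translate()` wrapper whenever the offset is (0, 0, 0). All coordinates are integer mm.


cube([1010, 232, 157]);
translate([0, 232, 157]) cube([1010, 232, 157]);
translate([0, 464, 314]) cube([1010, 232, 157]);
translate([0, 696, 471]) cube([1010, 232, 157]);
translate([0, 928, 628]) cube([1010, 232, 157]);
translate([0, 1160, 785]) cube([1010, 232, 157]);
translate([0, 1392, 942]) cube([1010, 232, 157]);
translate([0, 1624, 1099]) cube([1010, 232, 157]);
translate([0, 1856, 1256]) cube([1010, 232, 157]);


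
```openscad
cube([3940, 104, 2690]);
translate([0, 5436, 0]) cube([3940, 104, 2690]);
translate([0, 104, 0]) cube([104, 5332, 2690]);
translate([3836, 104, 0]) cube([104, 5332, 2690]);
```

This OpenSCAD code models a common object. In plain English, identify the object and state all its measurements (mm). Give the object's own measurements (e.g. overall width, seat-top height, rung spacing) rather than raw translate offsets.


The wall frame of a small rectangular building: four walls, each 2690 mm tall and 104 mm thick, enclosing a footprint 3940 mm (x) by 5540 mm (y) outside-to-outside, with no floor or roof. The front and back walls (the −y and +y sides) span the full width; the two side walls fit between them.


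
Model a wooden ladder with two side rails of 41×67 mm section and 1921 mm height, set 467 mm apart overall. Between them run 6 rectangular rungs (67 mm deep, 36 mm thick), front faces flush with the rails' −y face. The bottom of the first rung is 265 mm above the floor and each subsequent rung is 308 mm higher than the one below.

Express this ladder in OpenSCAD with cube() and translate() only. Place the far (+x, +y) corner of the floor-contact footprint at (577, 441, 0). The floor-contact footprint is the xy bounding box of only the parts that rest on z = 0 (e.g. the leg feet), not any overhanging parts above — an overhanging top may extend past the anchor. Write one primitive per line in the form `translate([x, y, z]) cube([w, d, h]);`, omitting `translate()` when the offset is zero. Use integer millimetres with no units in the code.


translate([110, 374, 0]) cube([41, 67, 1921]);
translate([536, 374, 0]) cube([41, 67, 1921]);
translate([151, 374, 265]) cube([385, 67, 36]);
translate([151, 374, 573]) cube([385, 67, 36]);
translate([151, 374, 881]) cube([385, 67, 36]);
translate([151, 374, 1189]) cube([385, 67, 36]);
translate([151, 374, 1497]) cube([385, 67, 36]);
translate([151, 374, 1805]) cube([385, 67, 36]);


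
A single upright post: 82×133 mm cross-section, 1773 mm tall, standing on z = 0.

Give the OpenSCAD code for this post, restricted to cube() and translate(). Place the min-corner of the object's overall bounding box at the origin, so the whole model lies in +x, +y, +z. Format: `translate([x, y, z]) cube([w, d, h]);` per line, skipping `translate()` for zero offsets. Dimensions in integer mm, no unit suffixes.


cube([82, 133, 1773]);


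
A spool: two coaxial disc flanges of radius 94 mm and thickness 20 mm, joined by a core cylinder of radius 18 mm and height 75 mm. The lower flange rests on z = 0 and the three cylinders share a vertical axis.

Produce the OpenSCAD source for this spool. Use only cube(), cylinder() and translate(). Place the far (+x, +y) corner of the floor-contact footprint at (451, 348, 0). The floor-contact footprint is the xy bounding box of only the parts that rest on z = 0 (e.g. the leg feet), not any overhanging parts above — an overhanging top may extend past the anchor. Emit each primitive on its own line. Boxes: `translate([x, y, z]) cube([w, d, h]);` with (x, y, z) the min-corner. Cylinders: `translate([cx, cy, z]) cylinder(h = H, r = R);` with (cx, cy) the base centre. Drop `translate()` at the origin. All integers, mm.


translate([357, 254, 0]) cylinder(h = 20, r = 94);
translate([357, 254, 20]) cylinder(h = 75, r = 18);
translate([357, 254, 95]) cylinder(h = 20, r = 94);


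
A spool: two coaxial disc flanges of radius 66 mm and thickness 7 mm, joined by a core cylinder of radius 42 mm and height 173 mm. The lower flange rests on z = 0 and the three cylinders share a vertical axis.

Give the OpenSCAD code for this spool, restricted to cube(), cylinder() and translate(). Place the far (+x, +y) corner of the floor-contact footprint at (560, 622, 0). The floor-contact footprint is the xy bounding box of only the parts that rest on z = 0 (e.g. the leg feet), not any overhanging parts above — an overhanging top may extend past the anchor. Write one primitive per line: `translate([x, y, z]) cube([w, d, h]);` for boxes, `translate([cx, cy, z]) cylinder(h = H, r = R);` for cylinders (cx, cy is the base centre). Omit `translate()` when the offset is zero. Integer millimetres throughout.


translate([494, 556, 0]) cylinder(h = 7, r = 66);
translate([494, 556, 7]) cylinder(h = 173, r = 42);
translate([494, 556, 180]) cylinder(h = 7, r = 66);


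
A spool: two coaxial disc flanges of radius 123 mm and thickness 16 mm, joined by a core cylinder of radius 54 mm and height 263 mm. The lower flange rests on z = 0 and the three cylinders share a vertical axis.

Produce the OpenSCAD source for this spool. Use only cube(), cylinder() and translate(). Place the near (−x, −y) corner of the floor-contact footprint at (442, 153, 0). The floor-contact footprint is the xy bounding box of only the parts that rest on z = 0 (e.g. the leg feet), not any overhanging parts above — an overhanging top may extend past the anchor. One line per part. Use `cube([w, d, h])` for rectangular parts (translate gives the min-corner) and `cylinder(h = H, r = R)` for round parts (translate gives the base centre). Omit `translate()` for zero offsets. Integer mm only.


translate([565, 276, 0]) cylinder(h = 16, r = 123);
translate([565, 276, 16]) cylinder(h = 263, r = 54);
translate([565, 276, 279]) cylinder(h = 16, r = 123);


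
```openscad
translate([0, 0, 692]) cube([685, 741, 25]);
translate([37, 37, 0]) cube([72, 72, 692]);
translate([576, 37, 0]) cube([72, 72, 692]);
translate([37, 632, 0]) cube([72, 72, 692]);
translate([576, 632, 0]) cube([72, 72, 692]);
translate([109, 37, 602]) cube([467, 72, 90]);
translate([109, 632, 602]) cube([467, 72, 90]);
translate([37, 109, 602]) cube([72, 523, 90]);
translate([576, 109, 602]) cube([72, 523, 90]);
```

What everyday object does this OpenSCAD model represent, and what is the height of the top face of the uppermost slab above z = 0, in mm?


A table. The table height is 717 mm.

A 685×741×25 slab sits at z = 692 on four 72 mm square posts — a table. The top surface is at 692 + 25 = 717 mm.


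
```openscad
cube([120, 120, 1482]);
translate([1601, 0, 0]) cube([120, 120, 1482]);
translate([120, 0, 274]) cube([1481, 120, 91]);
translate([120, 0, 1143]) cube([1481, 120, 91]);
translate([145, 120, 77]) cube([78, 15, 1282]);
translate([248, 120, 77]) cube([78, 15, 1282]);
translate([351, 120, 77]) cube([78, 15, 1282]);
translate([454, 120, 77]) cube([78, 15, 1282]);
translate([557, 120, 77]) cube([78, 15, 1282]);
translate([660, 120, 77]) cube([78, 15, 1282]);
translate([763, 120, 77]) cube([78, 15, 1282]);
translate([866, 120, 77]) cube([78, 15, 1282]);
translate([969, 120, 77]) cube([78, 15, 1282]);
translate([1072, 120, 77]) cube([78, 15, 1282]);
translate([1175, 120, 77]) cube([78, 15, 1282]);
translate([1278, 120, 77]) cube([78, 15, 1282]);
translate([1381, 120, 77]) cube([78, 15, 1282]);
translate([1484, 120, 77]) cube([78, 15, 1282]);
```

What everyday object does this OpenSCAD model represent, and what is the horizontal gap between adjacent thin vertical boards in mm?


A fence section. The picket gap is 25 mm.

Two posts, two rails, 14 pickets — a fence section. Span 1481 mm holds 14 pickets of 78 mm with 15 equal gaps: ⌊(1481 − 14·78) / 15⌋ = 25 mm.


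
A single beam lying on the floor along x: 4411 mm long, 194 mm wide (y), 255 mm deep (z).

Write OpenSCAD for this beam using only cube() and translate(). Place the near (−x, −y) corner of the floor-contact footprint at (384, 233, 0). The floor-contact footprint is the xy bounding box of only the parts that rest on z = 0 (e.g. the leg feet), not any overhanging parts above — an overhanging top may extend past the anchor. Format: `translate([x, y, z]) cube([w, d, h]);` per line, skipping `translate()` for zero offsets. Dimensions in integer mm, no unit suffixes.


translate([384, 233, 0]) cube([4411, 194, 255]);


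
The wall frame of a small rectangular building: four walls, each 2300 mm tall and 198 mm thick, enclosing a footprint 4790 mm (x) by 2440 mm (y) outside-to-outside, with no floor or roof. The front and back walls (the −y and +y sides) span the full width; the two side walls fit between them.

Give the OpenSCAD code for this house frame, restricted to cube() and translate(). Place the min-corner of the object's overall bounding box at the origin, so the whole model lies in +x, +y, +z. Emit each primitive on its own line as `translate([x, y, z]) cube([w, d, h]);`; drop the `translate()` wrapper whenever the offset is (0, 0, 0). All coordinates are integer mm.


cube([4790, 198, 2300]);
translate([0, 2242, 0]) cube([4790, 198, 2300]);
translate([0, 198, 0]) cube([198, 2044, 2300]);
translate([4592, 198, 0]) cube([198, 2044, 2300]);


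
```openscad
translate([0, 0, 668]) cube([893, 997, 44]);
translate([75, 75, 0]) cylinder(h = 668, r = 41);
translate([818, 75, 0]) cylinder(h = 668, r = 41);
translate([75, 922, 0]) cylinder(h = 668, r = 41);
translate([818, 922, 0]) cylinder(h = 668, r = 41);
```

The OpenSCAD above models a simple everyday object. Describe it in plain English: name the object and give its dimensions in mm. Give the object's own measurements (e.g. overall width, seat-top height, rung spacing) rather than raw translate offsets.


A table: top 893 mm (x) × 997 mm (y), 44 mm thick, upper face at z = 712 mm, on four round legs of 82 mm diameter, each leg's bounding box inset 34 mm from the nearest pair of top edges from z = 0 to the bottom of the top.


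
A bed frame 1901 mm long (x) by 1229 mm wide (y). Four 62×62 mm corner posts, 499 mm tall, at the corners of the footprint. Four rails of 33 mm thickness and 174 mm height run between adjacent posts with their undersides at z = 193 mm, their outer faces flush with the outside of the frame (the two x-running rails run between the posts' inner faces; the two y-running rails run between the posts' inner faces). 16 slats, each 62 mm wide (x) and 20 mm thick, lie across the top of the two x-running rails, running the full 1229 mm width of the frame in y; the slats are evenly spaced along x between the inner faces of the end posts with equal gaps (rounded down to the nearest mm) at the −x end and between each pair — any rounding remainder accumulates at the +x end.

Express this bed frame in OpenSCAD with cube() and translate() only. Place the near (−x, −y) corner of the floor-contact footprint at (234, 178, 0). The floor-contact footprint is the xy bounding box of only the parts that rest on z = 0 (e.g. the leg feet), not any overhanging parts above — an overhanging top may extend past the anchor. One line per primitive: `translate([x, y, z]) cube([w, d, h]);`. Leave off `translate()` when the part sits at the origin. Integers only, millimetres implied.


translate([234, 178, 0]) cube([62, 62, 499]);
translate([234, 1345, 0]) cube([62, 62, 499]);
translate([2073, 178, 0]) cube([62, 62, 499]);
translate([2073, 1345, 0]) cube([62, 62, 499]);
translate([296, 178, 193]) cube([1777, 33, 174]);
translate([296, 1374, 193]) cube([1777, 33, 174]);
translate([234, 240, 193]) cube([33, 1105, 174]);
translate([2102, 240, 193]) cube([33, 1105, 174]);
translate([342, 178, 367]) cube([62, 1229, 20]);
translate([450, 178, 367]) cube([62, 1229, 20]);
translate([558, 178, 367]) cube([62, 1229, 20]);
translate([666, 178, 367]) cube([62, 1229, 20]);
translate([774, 178, 367]) cube([62, 1229, 20]);
translate([882, 178, 367]) cube([62, 1229, 20]);
translate([990, 178, 367]) cube([62, 1229, 20]);
translate([1098, 178, 367]) cube([62, 1229, 20]);
translate([1206, 178, 367]) cube([62, 1229, 20]);
translate([1314, 178, 367]) cube([62, 1229, 20]);
translate([1422, 178, 367]) cube([62, 1229, 20]);
translate([1530, 178, 367]) cube([62, 1229, 20]);
translate([1638, 178, 367]) cube([62, 1229, 20]);
translate([1746, 178, 367]) cube([62, 1229, 20]);
translate([1854, 178, 367]) cube([62, 1229, 20]);
translate([1962, 178, 367]) cube([62, 1229, 20]);


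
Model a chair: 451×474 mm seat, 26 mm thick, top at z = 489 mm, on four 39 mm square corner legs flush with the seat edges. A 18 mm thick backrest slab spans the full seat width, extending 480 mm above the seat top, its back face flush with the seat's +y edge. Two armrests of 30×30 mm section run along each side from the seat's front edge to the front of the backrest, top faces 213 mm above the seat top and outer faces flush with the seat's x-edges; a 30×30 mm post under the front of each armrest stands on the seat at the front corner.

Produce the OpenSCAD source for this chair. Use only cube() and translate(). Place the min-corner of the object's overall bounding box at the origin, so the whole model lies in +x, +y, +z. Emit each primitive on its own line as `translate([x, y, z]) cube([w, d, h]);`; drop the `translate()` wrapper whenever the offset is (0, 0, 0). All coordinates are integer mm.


// leg_h = 489 - 26 = 463
// arm post h = 213 - 30 = 183
translate([0, 0, 463]) cube([451, 474, 26]);
cube([39, 39, 463]);
translate([412, 0, 0]) cube([39, 39, 463]);
translate([0, 435, 0]) cube([39, 39, 463]);
translate([412, 435, 0]) cube([39, 39, 463]);
translate([0, 456, 489]) cube([451, 18, 480]);
translate([0, 0, 672]) cube([30, 456, 30]);
translate([421, 0, 672]) cube([30, 456, 30]);
translate([0, 0, 489]) cube([30, 30, 183]);
translate([421, 0, 489]) cube([30, 30, 183]);


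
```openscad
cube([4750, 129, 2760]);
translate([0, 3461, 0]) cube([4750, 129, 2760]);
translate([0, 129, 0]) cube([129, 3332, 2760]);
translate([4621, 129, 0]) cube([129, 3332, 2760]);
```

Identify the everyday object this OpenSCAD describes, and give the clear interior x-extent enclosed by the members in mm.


A house (or room) frame. The interior width is 4492 mm.

Four 2760 mm walls enclosing a rectangle with no floor or roof — a room or house frame. Outside width is 4750 mm and wall thickness is 129 mm, so the interior width is 4750 − 2 × 129 = 4492 mm.


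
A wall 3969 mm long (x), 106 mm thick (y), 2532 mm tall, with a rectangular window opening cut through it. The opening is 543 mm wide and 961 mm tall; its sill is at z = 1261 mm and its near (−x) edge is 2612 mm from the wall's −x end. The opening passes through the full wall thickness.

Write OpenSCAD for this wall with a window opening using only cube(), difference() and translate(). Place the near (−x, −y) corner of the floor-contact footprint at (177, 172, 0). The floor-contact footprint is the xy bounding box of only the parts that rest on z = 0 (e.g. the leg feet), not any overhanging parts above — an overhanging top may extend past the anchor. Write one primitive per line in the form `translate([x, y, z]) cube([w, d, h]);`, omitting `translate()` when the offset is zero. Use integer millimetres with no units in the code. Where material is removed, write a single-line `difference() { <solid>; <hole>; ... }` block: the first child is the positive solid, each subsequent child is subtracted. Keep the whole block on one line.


difference() { translate([177, 172, 0]) cube([3969, 106, 2532]); translate([2789, 172, 1261]) cube([543, 106, 961]); }


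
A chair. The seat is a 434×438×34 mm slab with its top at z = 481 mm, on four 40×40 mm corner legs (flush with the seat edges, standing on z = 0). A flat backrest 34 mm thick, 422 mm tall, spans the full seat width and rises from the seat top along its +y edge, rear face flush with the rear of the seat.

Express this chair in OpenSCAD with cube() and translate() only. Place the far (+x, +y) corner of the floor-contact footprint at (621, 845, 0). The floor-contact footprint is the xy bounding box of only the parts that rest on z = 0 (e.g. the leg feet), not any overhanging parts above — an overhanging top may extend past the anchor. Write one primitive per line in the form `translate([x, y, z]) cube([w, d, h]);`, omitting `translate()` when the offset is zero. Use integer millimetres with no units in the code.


translate([187, 407, 447]) cube([434, 438, 34]);
translate([187, 407, 0]) cube([40, 40, 447]);
translate([581, 407, 0]) cube([40, 40, 447]);
translate([187, 805, 0]) cube([40, 40, 447]);
translate([581, 805, 0]) cube([40, 40, 447]);
translate([187, 811, 481]) cube([434, 34, 422]);


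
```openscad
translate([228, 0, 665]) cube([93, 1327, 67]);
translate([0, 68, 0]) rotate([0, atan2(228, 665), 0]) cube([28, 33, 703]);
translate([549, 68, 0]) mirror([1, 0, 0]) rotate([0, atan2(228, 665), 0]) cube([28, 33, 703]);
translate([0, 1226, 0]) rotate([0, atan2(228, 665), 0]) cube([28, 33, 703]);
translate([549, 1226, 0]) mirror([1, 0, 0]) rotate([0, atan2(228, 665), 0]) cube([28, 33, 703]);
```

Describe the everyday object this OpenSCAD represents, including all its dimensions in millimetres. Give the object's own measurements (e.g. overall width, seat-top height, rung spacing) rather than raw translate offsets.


A sawhorse. A 93×1327×67 mm beam (x, y, z) sits on two A-frame leg pairs. Each pair is two raked legs of 28×33 mm section (33 mm along y) splaying symmetrically in x. Each leg rises 665 mm vertically over 228 mm of horizontal reach and is 703 mm long along its own axis. Every leg's outer bottom edge rests on the floor and its outer top edge meets a bottom edge of the beam — the left legs (tilting toward +x) meet the beam's −x bottom edge, the right legs (their mirror images, tilting toward −x) meet its +x bottom edge — so the leg tops tuck under the beam, the beam's underside is 665 mm above the floor, and the feet are 549 mm apart outside-to-outside with the beam centred between them. The two leg pairs are set in 68 mm from either end of the beam.


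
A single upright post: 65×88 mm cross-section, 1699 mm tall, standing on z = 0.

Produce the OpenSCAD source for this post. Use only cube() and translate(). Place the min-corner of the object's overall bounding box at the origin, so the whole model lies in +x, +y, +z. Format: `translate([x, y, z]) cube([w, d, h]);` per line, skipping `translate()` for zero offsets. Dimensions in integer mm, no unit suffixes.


cube([65, 88, 1699]);


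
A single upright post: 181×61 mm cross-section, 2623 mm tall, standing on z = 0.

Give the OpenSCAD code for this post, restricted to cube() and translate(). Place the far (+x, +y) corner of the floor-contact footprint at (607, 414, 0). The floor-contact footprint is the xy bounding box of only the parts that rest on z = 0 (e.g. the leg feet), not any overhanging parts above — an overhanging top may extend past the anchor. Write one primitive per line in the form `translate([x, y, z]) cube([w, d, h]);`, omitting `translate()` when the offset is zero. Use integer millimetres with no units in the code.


translate([426, 353, 0]) cube([181, 61, 2623]);


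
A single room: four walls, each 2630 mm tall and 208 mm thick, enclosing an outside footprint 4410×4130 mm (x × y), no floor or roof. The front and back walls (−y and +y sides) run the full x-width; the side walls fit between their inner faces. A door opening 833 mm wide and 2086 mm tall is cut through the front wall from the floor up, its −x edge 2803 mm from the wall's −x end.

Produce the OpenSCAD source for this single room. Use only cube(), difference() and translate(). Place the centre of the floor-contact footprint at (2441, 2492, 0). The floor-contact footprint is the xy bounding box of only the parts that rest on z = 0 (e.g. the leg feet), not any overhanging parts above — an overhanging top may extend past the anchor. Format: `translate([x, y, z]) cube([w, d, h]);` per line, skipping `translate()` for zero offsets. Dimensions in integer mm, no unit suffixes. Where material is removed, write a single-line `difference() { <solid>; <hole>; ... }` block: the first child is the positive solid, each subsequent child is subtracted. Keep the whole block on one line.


difference() { translate([236, 427, 0]) cube([4410, 208, 2630]); translate([3039, 427, 0]) cube([833, 208, 2086]); }
translate([236, 4349, 0]) cube([4410, 208, 2630]);
translate([236, 635, 0]) cube([208, 3714, 2630]);
translate([4438, 635, 0]) cube([208, 3714, 2630]);


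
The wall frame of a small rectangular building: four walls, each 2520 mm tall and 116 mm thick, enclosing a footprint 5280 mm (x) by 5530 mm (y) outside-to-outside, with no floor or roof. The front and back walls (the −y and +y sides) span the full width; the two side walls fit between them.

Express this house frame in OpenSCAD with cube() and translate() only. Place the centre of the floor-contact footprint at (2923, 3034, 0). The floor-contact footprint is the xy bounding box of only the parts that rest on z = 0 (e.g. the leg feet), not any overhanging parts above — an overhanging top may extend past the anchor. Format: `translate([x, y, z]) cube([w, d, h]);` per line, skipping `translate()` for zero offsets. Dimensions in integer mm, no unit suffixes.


translate([283, 269, 0]) cube([5280, 116, 2520]);
translate([283, 5683, 0]) cube([5280, 116, 2520]);
translate([283, 385, 0]) cube([116, 5298, 2520]);
translate([5447, 385, 0]) cube([116, 5298, 2520]);
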